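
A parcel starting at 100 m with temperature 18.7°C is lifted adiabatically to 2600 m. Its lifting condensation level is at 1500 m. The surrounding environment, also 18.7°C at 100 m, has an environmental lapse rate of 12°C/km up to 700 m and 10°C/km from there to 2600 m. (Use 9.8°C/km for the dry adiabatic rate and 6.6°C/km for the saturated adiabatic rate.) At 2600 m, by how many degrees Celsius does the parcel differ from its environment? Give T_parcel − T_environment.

Parcel:
  100 → 1500 m (dry, 9.8°C/km): ΔT = -9.8 × 1.4 = -13.72°C → T = 4.98°C
  1500 → 2600 m (saturated, 6.6°C/km): ΔT = -6.6 × 1.1 = -7.26°C → T = -2.28°C
Environment:
  100 → 700 m (environment, lower layer, 12°C/km): ΔT = -12 × 0.6 = -7.2°C → T = 11.5°C
  700 → 2600 m (environment, upper layer, 10°C/km): ΔT = -10 × 1.9 = -19°C → T = -7.5°C
T_parcel − T_env = -2.28 − (-7.5) = +5.22°C

+5.22°C (parcel warmer than environment)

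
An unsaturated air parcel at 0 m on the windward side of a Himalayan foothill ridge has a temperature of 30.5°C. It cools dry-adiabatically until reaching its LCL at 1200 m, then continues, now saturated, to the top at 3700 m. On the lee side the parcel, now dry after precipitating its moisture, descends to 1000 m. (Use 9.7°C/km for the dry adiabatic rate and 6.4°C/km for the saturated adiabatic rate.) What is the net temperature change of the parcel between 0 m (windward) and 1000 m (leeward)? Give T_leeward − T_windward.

0 → 1200 m (dry, 9.7°C/km): ΔT = -9.7 × 1.2 = -11.64°C → T = 18.86°C
1200 → 3700 m (saturated, 6.4°C/km): ΔT = -6.4 × 2.5 = -16°C → T = 2.86°C
3700 → 1000 m (dry descent, 9.7°C/km): ΔT = +9.7 × 2.7 = +26.19°C → T = 29.05°C
Net change vs windward start: 29.05 − 30.5 = -1.45°C

-1.45°C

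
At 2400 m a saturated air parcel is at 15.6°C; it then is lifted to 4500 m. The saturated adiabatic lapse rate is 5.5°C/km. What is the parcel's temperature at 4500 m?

4.05°C

2400–4500 m, saturated adiabatic: Δz = 2.1 km ⇒ ΔT = -11.55°C; T = 4.05°C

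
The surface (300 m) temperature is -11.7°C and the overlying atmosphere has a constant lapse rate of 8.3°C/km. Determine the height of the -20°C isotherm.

Height above start = (-11.7 − (-20)) / 8.3 = 1 km
Altitude = 300 m + 1000 m = 1300 m

1300 m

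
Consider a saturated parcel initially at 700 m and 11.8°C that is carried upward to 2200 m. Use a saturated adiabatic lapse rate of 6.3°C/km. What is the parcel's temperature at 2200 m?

2.35°C

Saturated adiabatic to 2200 m: -6.3 × 1.5 km = -9.45°C, so T = 2.35°C.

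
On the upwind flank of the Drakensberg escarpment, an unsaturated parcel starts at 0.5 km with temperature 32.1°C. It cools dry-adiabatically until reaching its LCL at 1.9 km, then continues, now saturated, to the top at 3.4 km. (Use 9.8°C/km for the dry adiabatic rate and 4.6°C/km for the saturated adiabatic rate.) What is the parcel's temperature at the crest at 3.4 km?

500 → 1900 m (dry, 9.8°C/km): ΔT = -9.8 × 1.4 = -13.72°C → T = 18.38°C
1900 → 3400 m (saturated, 4.6°C/km): ΔT = -4.6 × 1.5 = -6.9°C → T = 11.48°C

11.48°C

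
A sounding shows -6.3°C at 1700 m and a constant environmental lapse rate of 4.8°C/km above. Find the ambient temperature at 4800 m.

1700–4800 m, environmental: Δz = 3.1 km ⇒ ΔT = -14.88°C; T = -21.18°C

-21.18°C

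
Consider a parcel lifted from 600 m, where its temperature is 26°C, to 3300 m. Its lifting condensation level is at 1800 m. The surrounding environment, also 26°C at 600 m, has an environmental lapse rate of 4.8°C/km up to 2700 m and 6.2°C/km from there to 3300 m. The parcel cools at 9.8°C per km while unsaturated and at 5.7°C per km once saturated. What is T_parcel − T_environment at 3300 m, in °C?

-6.51°C (parcel cooler than environment)

Parcel:
  From 600 m to 1800 m (dry): cools by 9.8 × 1.2 = 11.76°C, giving 14.24°C.
  From 1800 m to 3300 m (saturated): cools by 5.7 × 1.5 = 8.55°C, giving 5.69°C.
Environment:
  From 600 m to 2700 m (environment, lower layer): cools by 4.8 × 2.1 = 10.08°C, giving 15.92°C.
  From 2700 m to 3300 m (environment, upper layer): cools by 6.2 × 0.6 = 3.72°C, giving 12.2°C.
T_parcel − T_env = 5.69 − 12.2 = -6.51°C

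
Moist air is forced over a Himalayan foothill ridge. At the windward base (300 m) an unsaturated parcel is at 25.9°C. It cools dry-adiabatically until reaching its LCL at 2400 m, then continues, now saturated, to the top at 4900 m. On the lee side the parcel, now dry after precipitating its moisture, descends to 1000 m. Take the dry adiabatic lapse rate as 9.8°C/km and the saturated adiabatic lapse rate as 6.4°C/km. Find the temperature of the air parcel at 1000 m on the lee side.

27.54°C

Dry to 2400 m: -9.8 × 2.1 km = -20.58°C, so T = 5.32°C.
Saturated to 4900 m: -6.4 × 2.5 km = -16°C, so T = -10.68°C.
Dry descent to 1000 m: +9.8 × 3.9 km = +38.22°C, so T = 27.54°C.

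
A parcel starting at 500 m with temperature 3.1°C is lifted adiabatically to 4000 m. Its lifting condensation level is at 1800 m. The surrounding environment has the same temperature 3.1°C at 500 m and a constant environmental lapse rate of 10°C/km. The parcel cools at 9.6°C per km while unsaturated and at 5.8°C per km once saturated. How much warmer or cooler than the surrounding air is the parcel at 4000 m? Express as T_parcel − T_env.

+9.76°C (parcel warmer than environment)

Parcel:
  From 500 m to 1800 m (dry): cools by 9.6 × 1.3 = 12.48°C, giving -9.38°C.
  From 1800 m to 4000 m (saturated): cools by 5.8 × 2.2 = 12.76°C, giving -22.14°C.
Environment:
  From 500 m to 4000 m (environment): cools by 10 × 3.5 = 35°C, giving -31.9°C.
T_parcel − T_env = -22.14 − (-31.9) = +9.76°C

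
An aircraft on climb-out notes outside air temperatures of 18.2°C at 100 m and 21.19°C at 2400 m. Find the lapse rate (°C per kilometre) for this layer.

-1.3°C/km

Γ = −ΔT/Δz = (18.2 − 21.19) / (2400 − 100) m
  = -2.99°C / 2.3 km = -1.3°C/km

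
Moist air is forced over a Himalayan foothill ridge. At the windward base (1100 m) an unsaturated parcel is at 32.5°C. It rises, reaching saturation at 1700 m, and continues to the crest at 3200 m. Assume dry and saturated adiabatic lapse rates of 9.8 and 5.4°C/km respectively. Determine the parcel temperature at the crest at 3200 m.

1100–1700 m, dry: Δz = 0.6 km ⇒ ΔT = -5.88°C; T = 26.62°C
1700–3200 m, saturated: Δz = 1.5 km ⇒ ΔT = -8.1°C; T = 18.52°C

18.52°C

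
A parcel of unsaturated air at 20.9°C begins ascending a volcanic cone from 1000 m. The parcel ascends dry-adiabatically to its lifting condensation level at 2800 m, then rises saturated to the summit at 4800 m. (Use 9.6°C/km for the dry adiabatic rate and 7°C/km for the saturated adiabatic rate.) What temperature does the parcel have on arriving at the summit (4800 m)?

From 1000 m to 2800 m (dry): cools by 9.6 × 1.8 = 17.28°C, giving 3.62°C.
From 2800 m to 4800 m (saturated): cools by 7 × 2 = 14°C, giving -10.38°C.

-10.38°C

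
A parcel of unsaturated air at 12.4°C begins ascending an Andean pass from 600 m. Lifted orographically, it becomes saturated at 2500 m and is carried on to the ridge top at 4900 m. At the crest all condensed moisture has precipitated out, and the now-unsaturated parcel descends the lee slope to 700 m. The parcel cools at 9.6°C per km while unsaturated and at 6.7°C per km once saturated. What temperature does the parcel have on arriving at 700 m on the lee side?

Dry to 2500 m: -9.6 × 1.9 km = -18.24°C, so T = -5.84°C.
Saturated to 4900 m: -6.7 × 2.4 km = -16.08°C, so T = -21.92°C.
Dry descent to 700 m: +9.6 × 4.2 km = +40.32°C, so T = 18.4°C.

18.4°C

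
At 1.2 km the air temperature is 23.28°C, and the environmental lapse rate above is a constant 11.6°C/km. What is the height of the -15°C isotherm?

Height above start = (23.28 − (-15)) / 11.6 = 3.3 km
Altitude = 1200 m + 3300 m = 4500 m

4.5 km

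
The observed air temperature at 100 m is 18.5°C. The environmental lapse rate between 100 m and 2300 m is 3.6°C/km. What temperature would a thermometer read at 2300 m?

From 100 m to 2300 m (environmental): cools by 3.6 × 2.2 = 7.92°C, giving 10.58°C.

10.58°C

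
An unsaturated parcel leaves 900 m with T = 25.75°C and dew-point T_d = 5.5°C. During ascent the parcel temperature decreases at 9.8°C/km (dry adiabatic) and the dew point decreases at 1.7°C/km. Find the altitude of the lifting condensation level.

T and T_d converge at 9.8 − 1.7 = 8.1°C per km
Height above start = (25.75 − 5.5) / 8.1 = 2.5 km
LCL altitude = 900 m + 2500 m = 3400 m

3400 m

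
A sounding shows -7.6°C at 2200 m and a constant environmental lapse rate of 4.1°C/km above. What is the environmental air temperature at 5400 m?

-20.72°C

2200 → 5400 m (environmental, 4.1°C/km): ΔT = -4.1 × 3.2 = -13.12°C → T = -20.72°C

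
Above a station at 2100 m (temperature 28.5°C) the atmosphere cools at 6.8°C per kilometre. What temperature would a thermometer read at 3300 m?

2100 → 3300 m (environmental, 6.8°C/km): ΔT = -6.8 × 1.2 = -8.16°C → T = 20.34°C

20.34°C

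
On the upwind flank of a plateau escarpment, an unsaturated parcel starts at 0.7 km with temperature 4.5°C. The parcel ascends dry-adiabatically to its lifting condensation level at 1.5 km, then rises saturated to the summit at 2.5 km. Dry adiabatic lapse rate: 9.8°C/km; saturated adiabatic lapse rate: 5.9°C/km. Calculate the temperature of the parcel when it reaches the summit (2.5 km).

-9.24°C

700 → 1500 m (dry, 9.8°C/km): ΔT = -9.8 × 0.8 = -7.84°C → T = -3.34°C
1500 → 2500 m (saturated, 5.9°C/km): ΔT = -5.9 × 1 = -5.9°C → T = -9.24°C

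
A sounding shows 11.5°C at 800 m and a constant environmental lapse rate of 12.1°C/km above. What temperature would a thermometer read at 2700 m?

From 800 m to 2700 m (environmental): cools by 12.1 × 1.9 = 22.99°C, giving -11.49°C.

-11.49°C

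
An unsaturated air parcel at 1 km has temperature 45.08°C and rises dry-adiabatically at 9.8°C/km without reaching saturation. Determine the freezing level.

5.6 km

Height above start = (45.08 − 0) / 9.8 = 4.6 km
Altitude = 1000 m + 4600 m = 5600 m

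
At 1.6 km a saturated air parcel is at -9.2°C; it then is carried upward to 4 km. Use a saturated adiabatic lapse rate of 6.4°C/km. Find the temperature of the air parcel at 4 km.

1600–4000 m, saturated adiabatic: Δz = 2.4 km ⇒ ΔT = -15.36°C; T = -24.56°C

-24.56°C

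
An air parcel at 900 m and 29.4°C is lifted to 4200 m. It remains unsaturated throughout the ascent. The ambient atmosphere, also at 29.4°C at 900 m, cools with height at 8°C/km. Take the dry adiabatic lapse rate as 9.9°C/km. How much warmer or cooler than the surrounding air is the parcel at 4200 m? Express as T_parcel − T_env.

Parcel:
  Dry to 4200 m: -9.9 × 3.3 km = -32.67°C, so T = -3.27°C.
Environment:
  Environment to 4200 m: -8 × 3.3 km = -26.4°C, so T = 3°C.
T_parcel − T_env = -3.27 − 3 = -6.27°C

-6.27°C (parcel cooler than environment)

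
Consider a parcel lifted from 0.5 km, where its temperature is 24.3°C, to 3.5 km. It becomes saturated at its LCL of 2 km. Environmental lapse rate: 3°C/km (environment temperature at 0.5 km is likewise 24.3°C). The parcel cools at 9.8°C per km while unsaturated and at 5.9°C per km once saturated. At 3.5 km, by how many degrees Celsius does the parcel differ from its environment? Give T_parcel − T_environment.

Parcel:
  Dry to 2000 m: -9.8 × 1.5 km = -14.7°C, so T = 9.6°C.
  Saturated to 3500 m: -5.9 × 1.5 km = -8.85°C, so T = 0.75°C.
Environment:
  Environment to 3500 m: -3 × 3 km = -9°C, so T = 15.3°C.
T_parcel − T_env = 0.75 − 15.3 = -14.55°C

-14.55°C (parcel cooler than environment)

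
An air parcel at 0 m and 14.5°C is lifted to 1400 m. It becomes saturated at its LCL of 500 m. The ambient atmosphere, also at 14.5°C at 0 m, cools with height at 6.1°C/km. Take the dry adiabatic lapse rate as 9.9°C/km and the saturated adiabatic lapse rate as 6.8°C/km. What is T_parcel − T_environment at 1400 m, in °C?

Parcel:
  Dry to 500 m: -9.9 × 0.5 km = -4.95°C, so T = 9.55°C.
  Saturated to 1400 m: -6.8 × 0.9 km = -6.12°C, so T = 3.43°C.
Environment:
  Environment to 1400 m: -6.1 × 1.4 km = -8.54°C, so T = 5.96°C.
T_parcel − T_env = 3.43 − 5.96 = -2.53°C

-2.53°C (parcel cooler than environment)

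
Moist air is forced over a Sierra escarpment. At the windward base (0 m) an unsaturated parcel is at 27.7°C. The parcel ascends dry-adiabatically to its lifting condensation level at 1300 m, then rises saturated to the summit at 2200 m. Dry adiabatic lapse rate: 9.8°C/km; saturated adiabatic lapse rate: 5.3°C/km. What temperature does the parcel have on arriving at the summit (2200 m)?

10.19°C

Dry to 1300 m: -9.8 × 1.3 km = -12.74°C, so T = 14.96°C.
Saturated to 2200 m: -5.3 × 0.9 km = -4.77°C, so T = 10.19°C.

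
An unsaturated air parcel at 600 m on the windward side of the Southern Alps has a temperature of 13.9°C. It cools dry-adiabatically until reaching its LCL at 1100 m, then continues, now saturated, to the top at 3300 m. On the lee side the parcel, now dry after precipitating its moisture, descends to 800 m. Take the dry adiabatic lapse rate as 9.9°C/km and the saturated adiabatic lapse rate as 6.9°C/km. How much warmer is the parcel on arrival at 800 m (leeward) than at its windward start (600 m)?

+4.62°C

600 → 1100 m (dry, 9.9°C/km): ΔT = -9.9 × 0.5 = -4.95°C → T = 8.95°C
1100 → 3300 m (saturated, 6.9°C/km): ΔT = -6.9 × 2.2 = -15.18°C → T = -6.23°C
3300 → 800 m (dry descent, 9.9°C/km): ΔT = +9.9 × 2.5 = +24.75°C → T = 18.52°C
Net change vs windward start: 18.52 − 13.9 = +4.62°C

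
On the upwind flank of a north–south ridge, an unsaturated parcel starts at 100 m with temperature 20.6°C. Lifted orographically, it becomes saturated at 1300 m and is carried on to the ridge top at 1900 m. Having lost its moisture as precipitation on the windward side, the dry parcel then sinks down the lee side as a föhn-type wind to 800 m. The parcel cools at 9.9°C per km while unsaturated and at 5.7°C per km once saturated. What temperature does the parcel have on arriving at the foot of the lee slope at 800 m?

16.19°C

100–1300 m, dry: Δz = 1.2 km ⇒ ΔT = -11.88°C; T = 8.72°C
1300–1900 m, saturated: Δz = 0.6 km ⇒ ΔT = -3.42°C; T = 5.3°C
1900–800 m, dry descent: Δz = 1.1 km ⇒ ΔT = +10.89°C; T = 16.19°C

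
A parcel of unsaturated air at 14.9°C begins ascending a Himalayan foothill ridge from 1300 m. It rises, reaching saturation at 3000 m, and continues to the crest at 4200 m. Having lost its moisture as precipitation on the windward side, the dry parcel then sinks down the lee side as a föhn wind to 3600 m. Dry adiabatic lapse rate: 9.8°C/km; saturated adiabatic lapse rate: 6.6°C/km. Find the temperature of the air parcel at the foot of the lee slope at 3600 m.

1300 → 3000 m (dry, 9.8°C/km): ΔT = -9.8 × 1.7 = -16.66°C → T = -1.76°C
3000 → 4200 m (saturated, 6.6°C/km): ΔT = -6.6 × 1.2 = -7.92°C → T = -9.68°C
4200 → 3600 m (dry descent, 9.8°C/km): ΔT = +9.8 × 0.6 = +5.88°C → T = -3.8°C

-3.8°C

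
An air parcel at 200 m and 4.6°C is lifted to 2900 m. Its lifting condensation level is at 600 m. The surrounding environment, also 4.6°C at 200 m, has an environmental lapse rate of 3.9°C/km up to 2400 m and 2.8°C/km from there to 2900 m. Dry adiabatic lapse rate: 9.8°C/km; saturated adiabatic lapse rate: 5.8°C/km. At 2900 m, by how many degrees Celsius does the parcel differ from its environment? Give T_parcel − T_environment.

-7.28°C (parcel cooler than environment)

Parcel:
  From 200 m to 600 m (dry): cools by 9.8 × 0.4 = 3.92°C, giving 0.68°C.
  From 600 m to 2900 m (saturated): cools by 5.8 × 2.3 = 13.34°C, giving -12.66°C.
Environment:
  From 200 m to 2400 m (environment, lower layer): cools by 3.9 × 2.2 = 8.58°C, giving -3.98°C.
  From 2400 m to 2900 m (environment, upper layer): cools by 2.8 × 0.5 = 1.4°C, giving -5.38°C.
T_parcel − T_env = -12.66 − (-5.38) = -7.28°C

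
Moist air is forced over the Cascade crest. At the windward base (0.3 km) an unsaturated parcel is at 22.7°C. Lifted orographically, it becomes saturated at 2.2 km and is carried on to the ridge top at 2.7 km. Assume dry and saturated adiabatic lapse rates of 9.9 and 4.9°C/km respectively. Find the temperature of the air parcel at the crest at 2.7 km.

1.44°C

300 → 2200 m (dry, 9.9°C/km): ΔT = -9.9 × 1.9 = -18.81°C → T = 3.89°C
2200 → 2700 m (saturated, 4.9°C/km): ΔT = -4.9 × 0.5 = -2.45°C → T = 1.44°C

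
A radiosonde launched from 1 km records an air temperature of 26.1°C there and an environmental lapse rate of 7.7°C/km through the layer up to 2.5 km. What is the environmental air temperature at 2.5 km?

1000 → 2500 m (environmental, 7.7°C/km): ΔT = -7.7 × 1.5 = -11.55°C → T = 14.55°C

14.55°C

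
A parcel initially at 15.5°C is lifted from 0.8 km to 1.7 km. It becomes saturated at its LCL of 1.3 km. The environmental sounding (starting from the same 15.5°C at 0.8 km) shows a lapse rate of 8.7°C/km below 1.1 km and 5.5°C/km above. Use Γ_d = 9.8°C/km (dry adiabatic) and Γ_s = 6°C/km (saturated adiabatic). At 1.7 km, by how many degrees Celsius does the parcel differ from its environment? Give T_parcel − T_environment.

-1.39°C (parcel cooler than environment)

Parcel:
  800 → 1300 m (dry, 9.8°C/km): ΔT = -9.8 × 0.5 = -4.9°C → T = 10.6°C
  1300 → 1700 m (saturated, 6°C/km): ΔT = -6 × 0.4 = -2.4°C → T = 8.2°C
Environment:
  800 → 1100 m (environment, lower layer, 8.7°C/km): ΔT = -8.7 × 0.3 = -2.61°C → T = 12.89°C
  1100 → 1700 m (environment, upper layer, 5.5°C/km): ΔT = -5.5 × 0.6 = -3.3°C → T = 9.59°C
T_parcel − T_env = 8.2 − 9.59 = -1.39°C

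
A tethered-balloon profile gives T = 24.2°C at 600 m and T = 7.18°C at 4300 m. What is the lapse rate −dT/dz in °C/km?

4.6°C/km

Γ = −ΔT/Δz = (24.2 − 7.18) / (4300 − 600) m
  = 17.02°C / 3.7 km = 4.6°C/km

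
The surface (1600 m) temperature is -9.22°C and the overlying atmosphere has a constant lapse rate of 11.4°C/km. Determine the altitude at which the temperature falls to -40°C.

Height above start = (-9.22 − (-40)) / 11.4 = 2.7 km
Altitude = 1600 m + 2700 m = 4300 m

4300 m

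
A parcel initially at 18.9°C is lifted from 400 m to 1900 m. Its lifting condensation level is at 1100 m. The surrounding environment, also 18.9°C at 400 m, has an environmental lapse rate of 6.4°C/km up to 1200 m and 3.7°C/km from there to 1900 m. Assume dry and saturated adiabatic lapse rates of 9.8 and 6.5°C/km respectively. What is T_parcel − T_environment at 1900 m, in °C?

-4.35°C (parcel cooler than environment)

Parcel:
  400 → 1100 m (dry, 9.8°C/km): ΔT = -9.8 × 0.7 = -6.86°C → T = 12.04°C
  1100 → 1900 m (saturated, 6.5°C/km): ΔT = -6.5 × 0.8 = -5.2°C → T = 6.84°C
Environment:
  400 → 1200 m (environment, lower layer, 6.4°C/km): ΔT = -6.4 × 0.8 = -5.12°C → T = 13.78°C
  1200 → 1900 m (environment, upper layer, 3.7°C/km): ΔT = -3.7 × 0.7 = -2.59°C → T = 11.19°C
T_parcel − T_env = 6.84 − 11.19 = -4.35°C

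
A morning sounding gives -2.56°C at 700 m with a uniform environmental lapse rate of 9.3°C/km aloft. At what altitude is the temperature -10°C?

Height above start = (-2.56 − (-10)) / 9.3 = 0.8 km
Altitude = 700 m + 800 m = 1500 m

1500 m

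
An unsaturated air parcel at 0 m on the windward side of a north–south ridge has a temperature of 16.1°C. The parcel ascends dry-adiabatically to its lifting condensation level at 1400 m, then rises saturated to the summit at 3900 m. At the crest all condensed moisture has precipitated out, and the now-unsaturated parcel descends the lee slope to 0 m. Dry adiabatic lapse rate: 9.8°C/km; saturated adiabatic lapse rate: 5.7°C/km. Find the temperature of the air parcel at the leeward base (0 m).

From 0 m to 1400 m (dry): cools by 9.8 × 1.4 = 13.72°C, giving 2.38°C.
From 1400 m to 3900 m (saturated): cools by 5.7 × 2.5 = 14.25°C, giving -11.87°C.
From 3900 m to 0 m (dry descent): warms by 9.8 × 3.9 = 38.22°C, giving 26.35°C.

26.35°C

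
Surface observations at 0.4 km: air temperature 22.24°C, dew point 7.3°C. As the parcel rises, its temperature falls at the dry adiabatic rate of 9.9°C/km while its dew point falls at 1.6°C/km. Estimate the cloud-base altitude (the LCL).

2.2 km

T and T_d converge at 9.9 − 1.6 = 8.3°C per km
Height above start = (22.24 − 7.3) / 8.3 = 1.8 km
LCL altitude = 400 m + 1800 m = 2200 m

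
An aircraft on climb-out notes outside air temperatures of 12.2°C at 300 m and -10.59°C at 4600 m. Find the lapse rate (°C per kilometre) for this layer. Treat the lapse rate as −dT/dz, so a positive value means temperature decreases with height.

5.3°C/km

Γ = −ΔT/Δz = (12.2 − (-10.59)) / (4600 − 300) m
  = 22.79°C / 4.3 km = 5.3°C/km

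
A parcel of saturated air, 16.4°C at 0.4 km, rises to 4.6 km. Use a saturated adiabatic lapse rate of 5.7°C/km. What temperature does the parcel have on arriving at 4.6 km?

-7.54°C

400 → 4600 m (saturated adiabatic, 5.7°C/km): ΔT = -5.7 × 4.2 = -23.94°C → T = -7.54°C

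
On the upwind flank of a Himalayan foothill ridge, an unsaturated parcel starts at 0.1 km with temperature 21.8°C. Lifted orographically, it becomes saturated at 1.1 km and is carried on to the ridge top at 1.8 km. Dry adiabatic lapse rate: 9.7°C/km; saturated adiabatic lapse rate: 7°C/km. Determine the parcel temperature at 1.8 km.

100 → 1100 m (dry, 9.7°C/km): ΔT = -9.7 × 1 = -9.7°C → T = 12.1°C
1100 → 1800 m (saturated, 7°C/km): ΔT = -7 × 0.7 = -4.9°C → T = 7.2°C

7.2°C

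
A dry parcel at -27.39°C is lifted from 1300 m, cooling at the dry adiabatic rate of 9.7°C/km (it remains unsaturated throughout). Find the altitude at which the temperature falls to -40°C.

2600 m

Height above start = (-27.39 − (-40)) / 9.7 = 1.3 km
Altitude = 1300 m + 1300 m = 2600 m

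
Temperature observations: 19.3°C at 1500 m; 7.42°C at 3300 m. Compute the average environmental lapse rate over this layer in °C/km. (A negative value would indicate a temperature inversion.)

Γ = −ΔT/Δz = (19.3 − 7.42) / (3300 − 1500) m
  = 11.88°C / 1.8 km = 6.6°C/km

6.6°C/km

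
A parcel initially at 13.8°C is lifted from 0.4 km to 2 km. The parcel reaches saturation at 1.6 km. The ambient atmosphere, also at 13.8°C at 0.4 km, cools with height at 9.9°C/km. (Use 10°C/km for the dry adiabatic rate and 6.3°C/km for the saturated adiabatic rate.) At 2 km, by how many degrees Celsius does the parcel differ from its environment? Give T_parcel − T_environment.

Parcel:
  Dry to 1600 m: -10 × 1.2 km = -12°C, so T = 1.8°C.
  Saturated to 2000 m: -6.3 × 0.4 km = -2.52°C, so T = -0.72°C.
Environment:
  Environment to 2000 m: -9.9 × 1.6 km = -15.84°C, so T = -2.04°C.
T_parcel − T_env = -0.72 − (-2.04) = +1.32°C

+1.32°C (parcel warmer than environment)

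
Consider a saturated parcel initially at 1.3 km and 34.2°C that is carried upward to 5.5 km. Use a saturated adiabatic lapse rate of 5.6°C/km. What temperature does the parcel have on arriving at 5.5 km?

Saturated adiabatic to 5500 m: -5.6 × 4.2 km = -23.52°C, so T = 10.68°C.

10.68°C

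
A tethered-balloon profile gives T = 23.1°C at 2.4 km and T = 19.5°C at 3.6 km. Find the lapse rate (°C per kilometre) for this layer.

3°C/km

Γ = −ΔT/Δz = (23.1 − 19.5) / (3600 − 2400) m
  = 3.6°C / 1.2 km = 3°C/km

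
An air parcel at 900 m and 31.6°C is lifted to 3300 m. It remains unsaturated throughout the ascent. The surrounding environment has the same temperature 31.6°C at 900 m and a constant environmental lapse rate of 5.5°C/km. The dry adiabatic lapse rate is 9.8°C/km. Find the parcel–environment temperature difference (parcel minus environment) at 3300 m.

Parcel:
  Dry to 3300 m: -9.8 × 2.4 km = -23.52°C, so T = 8.08°C.
Environment:
  Environment to 3300 m: -5.5 × 2.4 km = -13.2°C, so T = 18.4°C.
T_parcel − T_env = 8.08 − 18.4 = -10.32°C

-10.32°C (parcel cooler than environment)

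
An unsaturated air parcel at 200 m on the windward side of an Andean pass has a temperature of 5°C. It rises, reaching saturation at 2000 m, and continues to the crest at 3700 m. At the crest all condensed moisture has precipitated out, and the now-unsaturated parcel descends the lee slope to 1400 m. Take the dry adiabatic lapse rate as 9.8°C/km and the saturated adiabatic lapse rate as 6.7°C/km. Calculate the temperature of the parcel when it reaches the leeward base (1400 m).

From 200 m to 2000 m (dry): cools by 9.8 × 1.8 = 17.64°C, giving -12.64°C.
From 2000 m to 3700 m (saturated): cools by 6.7 × 1.7 = 11.39°C, giving -24.03°C.
From 3700 m to 1400 m (dry descent): warms by 9.8 × 2.3 = 22.54°C, giving -1.49°C.

-1.49°C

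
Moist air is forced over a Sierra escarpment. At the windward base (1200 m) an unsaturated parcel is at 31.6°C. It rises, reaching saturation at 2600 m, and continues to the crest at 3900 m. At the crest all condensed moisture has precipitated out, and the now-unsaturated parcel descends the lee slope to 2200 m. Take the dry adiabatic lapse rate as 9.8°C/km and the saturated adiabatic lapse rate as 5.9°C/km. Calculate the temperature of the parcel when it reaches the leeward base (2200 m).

1200–2600 m, dry: Δz = 1.4 km ⇒ ΔT = -13.72°C; T = 17.88°C
2600–3900 m, saturated: Δz = 1.3 km ⇒ ΔT = -7.67°C; T = 10.21°C
3900–2200 m, dry descent: Δz = 1.7 km ⇒ ΔT = +16.66°C; T = 26.87°C

26.87°C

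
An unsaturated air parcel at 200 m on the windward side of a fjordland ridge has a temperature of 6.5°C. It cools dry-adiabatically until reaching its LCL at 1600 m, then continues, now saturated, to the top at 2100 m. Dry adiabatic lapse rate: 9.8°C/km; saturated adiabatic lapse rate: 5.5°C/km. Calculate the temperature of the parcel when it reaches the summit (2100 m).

-9.97°C

200 → 1600 m (dry, 9.8°C/km): ΔT = -9.8 × 1.4 = -13.72°C → T = -7.22°C
1600 → 2100 m (saturated, 5.5°C/km): ΔT = -5.5 × 0.5 = -2.75°C → T = -9.97°C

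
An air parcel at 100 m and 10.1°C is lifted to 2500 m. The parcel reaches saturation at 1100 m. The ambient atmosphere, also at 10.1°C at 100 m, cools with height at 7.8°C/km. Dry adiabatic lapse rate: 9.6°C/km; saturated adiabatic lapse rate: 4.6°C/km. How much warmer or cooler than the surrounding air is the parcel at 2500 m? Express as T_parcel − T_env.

+2.68°C (parcel warmer than environment)

Parcel:
  100–1100 m, dry: Δz = 1 km ⇒ ΔT = -9.6°C; T = 0.5°C
  1100–2500 m, saturated: Δz = 1.4 km ⇒ ΔT = -6.44°C; T = -5.94°C
Environment:
  100–2500 m, environment: Δz = 2.4 km ⇒ ΔT = -18.72°C; T = -8.62°C
T_parcel − T_env = -5.94 − (-8.62) = +2.68°C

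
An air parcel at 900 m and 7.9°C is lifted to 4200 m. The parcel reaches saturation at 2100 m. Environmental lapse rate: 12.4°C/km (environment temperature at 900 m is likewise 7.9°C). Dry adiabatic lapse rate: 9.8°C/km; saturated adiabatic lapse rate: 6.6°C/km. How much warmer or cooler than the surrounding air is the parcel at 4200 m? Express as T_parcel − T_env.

+15.3°C (parcel warmer than environment)

Parcel:
  From 900 m to 2100 m (dry): cools by 9.8 × 1.2 = 11.76°C, giving -3.86°C.
  From 2100 m to 4200 m (saturated): cools by 6.6 × 2.1 = 13.86°C, giving -17.72°C.
Environment:
  From 900 m to 4200 m (environment): cools by 12.4 × 3.3 = 40.92°C, giving -33.02°C.
T_parcel − T_env = -17.72 − (-33.02) = +15.3°C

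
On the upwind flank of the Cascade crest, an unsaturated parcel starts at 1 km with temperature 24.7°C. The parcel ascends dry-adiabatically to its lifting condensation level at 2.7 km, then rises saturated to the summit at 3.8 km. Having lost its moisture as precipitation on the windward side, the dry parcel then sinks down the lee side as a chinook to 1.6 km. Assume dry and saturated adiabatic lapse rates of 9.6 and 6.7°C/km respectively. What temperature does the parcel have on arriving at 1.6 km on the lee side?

22.13°C

1000–2700 m, dry: Δz = 1.7 km ⇒ ΔT = -16.32°C; T = 8.38°C
2700–3800 m, saturated: Δz = 1.1 km ⇒ ΔT = -7.37°C; T = 1.01°C
3800–1600 m, dry descent: Δz = 2.2 km ⇒ ΔT = +21.12°C; T = 22.13°C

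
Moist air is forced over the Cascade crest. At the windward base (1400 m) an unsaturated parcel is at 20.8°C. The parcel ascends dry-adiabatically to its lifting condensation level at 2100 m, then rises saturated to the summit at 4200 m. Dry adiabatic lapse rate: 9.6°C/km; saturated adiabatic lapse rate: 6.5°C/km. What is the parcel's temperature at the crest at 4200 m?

Dry to 2100 m: -9.6 × 0.7 km = -6.72°C, so T = 14.08°C.
Saturated to 4200 m: -6.5 × 2.1 km = -13.65°C, so T = 0.43°C.

0.43°C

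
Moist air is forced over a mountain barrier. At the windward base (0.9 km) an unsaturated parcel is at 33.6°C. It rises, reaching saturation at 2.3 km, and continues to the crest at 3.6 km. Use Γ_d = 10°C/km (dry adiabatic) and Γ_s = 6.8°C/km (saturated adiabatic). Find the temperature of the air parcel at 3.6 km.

900 → 2300 m (dry, 10°C/km): ΔT = -10 × 1.4 = -14°C → T = 19.6°C
2300 → 3600 m (saturated, 6.8°C/km): ΔT = -6.8 × 1.3 = -8.84°C → T = 10.76°C

10.76°C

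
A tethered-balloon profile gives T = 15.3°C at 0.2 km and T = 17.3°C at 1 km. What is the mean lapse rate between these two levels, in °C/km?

-2.5°C/km

Γ = −ΔT/Δz = (15.3 − 17.3) / (1000 − 200) m
  = -2°C / 0.8 km = -2.5°C/km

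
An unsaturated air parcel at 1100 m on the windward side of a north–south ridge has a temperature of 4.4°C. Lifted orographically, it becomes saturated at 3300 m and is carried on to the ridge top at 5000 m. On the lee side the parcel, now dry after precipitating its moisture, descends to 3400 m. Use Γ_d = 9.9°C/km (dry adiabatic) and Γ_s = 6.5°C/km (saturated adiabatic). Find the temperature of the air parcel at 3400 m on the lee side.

-12.59°C

1100–3300 m, dry: Δz = 2.2 km ⇒ ΔT = -21.78°C; T = -17.38°C
3300–5000 m, saturated: Δz = 1.7 km ⇒ ΔT = -11.05°C; T = -28.43°C
5000–3400 m, dry descent: Δz = 1.6 km ⇒ ΔT = +15.84°C; T = -12.59°C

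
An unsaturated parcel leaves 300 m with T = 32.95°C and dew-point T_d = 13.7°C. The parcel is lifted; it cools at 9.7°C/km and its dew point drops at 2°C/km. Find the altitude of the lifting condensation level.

2800 m

T and T_d converge at 9.7 − 2 = 7.7°C per km
Height above start = (32.95 − 13.7) / 7.7 = 2.5 km
LCL altitude = 300 m + 2500 m = 2800 m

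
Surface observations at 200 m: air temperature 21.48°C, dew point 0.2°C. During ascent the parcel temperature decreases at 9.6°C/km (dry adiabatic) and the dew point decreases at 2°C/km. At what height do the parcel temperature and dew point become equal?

3000 m

T and T_d converge at 9.6 − 2 = 7.6°C per km
Height above start = (21.48 − 0.2) / 7.6 = 2.8 km
LCL altitude = 200 m + 2800 m = 3000 m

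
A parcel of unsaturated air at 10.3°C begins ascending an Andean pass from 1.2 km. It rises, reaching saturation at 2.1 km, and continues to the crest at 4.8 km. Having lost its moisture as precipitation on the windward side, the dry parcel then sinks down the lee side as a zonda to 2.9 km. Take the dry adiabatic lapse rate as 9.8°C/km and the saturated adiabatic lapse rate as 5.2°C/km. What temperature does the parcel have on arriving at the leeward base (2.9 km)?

From 1200 m to 2100 m (dry): cools by 9.8 × 0.9 = 8.82°C, giving 1.48°C.
From 2100 m to 4800 m (saturated): cools by 5.2 × 2.7 = 14.04°C, giving -12.56°C.
From 4800 m to 2900 m (dry descent): warms by 9.8 × 1.9 = 18.62°C, giving 6.06°C.

6.06°C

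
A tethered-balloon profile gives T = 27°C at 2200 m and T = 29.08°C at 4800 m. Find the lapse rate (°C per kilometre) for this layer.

-0.8°C/km

Γ = −ΔT/Δz = (27 − 29.08) / (4800 − 2200) m
  = -2.08°C / 2.6 km = -0.8°C/km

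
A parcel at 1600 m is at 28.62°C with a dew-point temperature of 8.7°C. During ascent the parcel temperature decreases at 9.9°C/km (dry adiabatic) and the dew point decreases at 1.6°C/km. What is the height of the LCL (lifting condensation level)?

T and T_d converge at 9.9 − 1.6 = 8.3°C per km
Height above start = (28.62 − 8.7) / 8.3 = 2.4 km
LCL altitude = 1600 m + 2400 m = 4000 m

4000 m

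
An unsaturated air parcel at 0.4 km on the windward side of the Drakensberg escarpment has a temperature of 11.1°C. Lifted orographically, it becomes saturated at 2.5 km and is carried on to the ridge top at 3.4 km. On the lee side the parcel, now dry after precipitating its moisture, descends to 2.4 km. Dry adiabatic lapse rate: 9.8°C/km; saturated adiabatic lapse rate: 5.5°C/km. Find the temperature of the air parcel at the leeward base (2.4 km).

-4.63°C

From 400 m to 2500 m (dry): cools by 9.8 × 2.1 = 20.58°C, giving -9.48°C.
From 2500 m to 3400 m (saturated): cools by 5.5 × 0.9 = 4.95°C, giving -14.43°C.
From 3400 m to 2400 m (dry descent): warms by 9.8 × 1 = 9.8°C, giving -4.63°C.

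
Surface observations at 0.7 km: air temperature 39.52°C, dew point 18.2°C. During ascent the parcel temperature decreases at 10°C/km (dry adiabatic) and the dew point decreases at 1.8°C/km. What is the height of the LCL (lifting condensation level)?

T and T_d converge at 10 − 1.8 = 8.2°C per km
Height above start = (39.52 − 18.2) / 8.2 = 2.6 km
LCL altitude = 700 m + 2600 m = 3300 m

3.3 km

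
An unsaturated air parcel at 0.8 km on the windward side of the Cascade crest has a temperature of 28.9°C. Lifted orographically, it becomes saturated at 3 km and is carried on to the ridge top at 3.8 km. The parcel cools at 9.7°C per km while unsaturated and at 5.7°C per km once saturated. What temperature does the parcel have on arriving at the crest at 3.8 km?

3°C

800–3000 m, dry: Δz = 2.2 km ⇒ ΔT = -21.34°C; T = 7.56°C
3000–3800 m, saturated: Δz = 0.8 km ⇒ ΔT = -4.56°C; T = 3°C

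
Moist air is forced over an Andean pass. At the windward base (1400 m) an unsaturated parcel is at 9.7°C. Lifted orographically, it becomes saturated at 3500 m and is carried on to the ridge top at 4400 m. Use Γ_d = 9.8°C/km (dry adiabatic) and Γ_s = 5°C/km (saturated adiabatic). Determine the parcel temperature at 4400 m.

1400–3500 m, dry: Δz = 2.1 km ⇒ ΔT = -20.58°C; T = -10.88°C
3500–4400 m, saturated: Δz = 0.9 km ⇒ ΔT = -4.5°C; T = -15.38°C

-15.38°C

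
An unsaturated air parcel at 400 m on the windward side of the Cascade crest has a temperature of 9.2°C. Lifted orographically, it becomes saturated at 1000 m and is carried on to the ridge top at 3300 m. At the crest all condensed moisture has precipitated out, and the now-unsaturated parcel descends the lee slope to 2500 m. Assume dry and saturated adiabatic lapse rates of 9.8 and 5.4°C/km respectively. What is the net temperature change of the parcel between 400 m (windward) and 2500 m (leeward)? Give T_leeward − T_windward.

-10.46°C

Dry to 1000 m: -9.8 × 0.6 km = -5.88°C, so T = 3.32°C.
Saturated to 3300 m: -5.4 × 2.3 km = -12.42°C, so T = -9.1°C.
Dry descent to 2500 m: +9.8 × 0.8 km = +7.84°C, so T = -1.26°C.
Net change vs windward start: -1.26 − 9.2 = -10.46°C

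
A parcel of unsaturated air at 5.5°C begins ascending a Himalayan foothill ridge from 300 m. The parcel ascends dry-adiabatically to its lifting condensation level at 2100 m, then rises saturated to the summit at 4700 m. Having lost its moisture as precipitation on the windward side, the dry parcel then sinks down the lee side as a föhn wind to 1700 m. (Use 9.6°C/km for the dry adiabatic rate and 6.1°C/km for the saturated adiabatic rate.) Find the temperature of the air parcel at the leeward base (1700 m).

1.16°C

From 300 m to 2100 m (dry): cools by 9.6 × 1.8 = 17.28°C, giving -11.78°C.
From 2100 m to 4700 m (saturated): cools by 6.1 × 2.6 = 15.86°C, giving -27.64°C.
From 4700 m to 1700 m (dry descent): warms by 9.6 × 3 = 28.8°C, giving 1.16°C.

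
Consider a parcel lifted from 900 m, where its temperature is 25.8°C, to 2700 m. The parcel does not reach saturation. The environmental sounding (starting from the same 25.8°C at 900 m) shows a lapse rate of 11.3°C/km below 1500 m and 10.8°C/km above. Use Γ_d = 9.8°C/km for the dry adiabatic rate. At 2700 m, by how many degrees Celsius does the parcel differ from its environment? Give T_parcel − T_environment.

Parcel:
  900 → 2700 m (dry, 9.8°C/km): ΔT = -9.8 × 1.8 = -17.64°C → T = 8.16°C
Environment:
  900 → 1500 m (environment, lower layer, 11.3°C/km): ΔT = -11.3 × 0.6 = -6.78°C → T = 19.02°C
  1500 → 2700 m (environment, upper layer, 10.8°C/km): ΔT = -10.8 × 1.2 = -12.96°C → T = 6.06°C
T_parcel − T_env = 8.16 − 6.06 = +2.1°C

+2.1°C (parcel warmer than environment)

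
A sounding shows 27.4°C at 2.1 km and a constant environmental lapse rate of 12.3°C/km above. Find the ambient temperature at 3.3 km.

12.64°C

Environmental to 3300 m: -12.3 × 1.2 km = -14.76°C, so T = 12.64°C.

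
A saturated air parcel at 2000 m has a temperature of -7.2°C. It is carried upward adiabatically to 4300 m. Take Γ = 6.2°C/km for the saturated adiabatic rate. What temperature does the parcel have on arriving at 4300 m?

-21.46°C

Saturated adiabatic to 4300 m: -6.2 × 2.3 km = -14.26°C, so T = -21.46°C.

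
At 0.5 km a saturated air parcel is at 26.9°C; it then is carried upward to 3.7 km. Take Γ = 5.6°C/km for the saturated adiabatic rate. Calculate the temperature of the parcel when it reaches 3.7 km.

8.98°C

Saturated adiabatic to 3700 m: -5.6 × 3.2 km = -17.92°C, so T = 8.98°C.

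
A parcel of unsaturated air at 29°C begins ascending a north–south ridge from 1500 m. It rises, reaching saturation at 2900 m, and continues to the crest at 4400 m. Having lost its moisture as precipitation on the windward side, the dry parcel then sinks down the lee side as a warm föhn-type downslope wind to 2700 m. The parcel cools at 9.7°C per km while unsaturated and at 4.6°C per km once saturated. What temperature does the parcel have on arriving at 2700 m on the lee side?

25.01°C

1500–2900 m, dry: Δz = 1.4 km ⇒ ΔT = -13.58°C; T = 15.42°C
2900–4400 m, saturated: Δz = 1.5 km ⇒ ΔT = -6.9°C; T = 8.52°C
4400–2700 m, dry descent: Δz = 1.7 km ⇒ ΔT = +16.49°C; T = 25.01°C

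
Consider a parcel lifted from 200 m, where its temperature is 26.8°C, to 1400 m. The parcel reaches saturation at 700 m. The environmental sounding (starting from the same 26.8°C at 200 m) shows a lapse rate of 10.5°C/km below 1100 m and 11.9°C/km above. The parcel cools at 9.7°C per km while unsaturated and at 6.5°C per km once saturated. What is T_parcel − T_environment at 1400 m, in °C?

Parcel:
  From 200 m to 700 m (dry): cools by 9.7 × 0.5 = 4.85°C, giving 21.95°C.
  From 700 m to 1400 m (saturated): cools by 6.5 × 0.7 = 4.55°C, giving 17.4°C.
Environment:
  From 200 m to 1100 m (environment, lower layer): cools by 10.5 × 0.9 = 9.45°C, giving 17.35°C.
  From 1100 m to 1400 m (environment, upper layer): cools by 11.9 × 0.3 = 3.57°C, giving 13.78°C.
T_parcel − T_env = 17.4 − 13.78 = +3.62°C

+3.62°C (parcel warmer than environment)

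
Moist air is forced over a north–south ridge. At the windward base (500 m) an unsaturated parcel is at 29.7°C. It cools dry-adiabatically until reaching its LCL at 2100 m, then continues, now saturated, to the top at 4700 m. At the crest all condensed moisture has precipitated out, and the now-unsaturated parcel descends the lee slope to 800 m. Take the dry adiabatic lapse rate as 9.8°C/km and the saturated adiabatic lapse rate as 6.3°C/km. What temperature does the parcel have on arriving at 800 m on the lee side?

35.86°C

500 → 2100 m (dry, 9.8°C/km): ΔT = -9.8 × 1.6 = -15.68°C → T = 14.02°C
2100 → 4700 m (saturated, 6.3°C/km): ΔT = -6.3 × 2.6 = -16.38°C → T = -2.36°C
4700 → 800 m (dry descent, 9.8°C/km): ΔT = +9.8 × 3.9 = +38.22°C → T = 35.86°C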